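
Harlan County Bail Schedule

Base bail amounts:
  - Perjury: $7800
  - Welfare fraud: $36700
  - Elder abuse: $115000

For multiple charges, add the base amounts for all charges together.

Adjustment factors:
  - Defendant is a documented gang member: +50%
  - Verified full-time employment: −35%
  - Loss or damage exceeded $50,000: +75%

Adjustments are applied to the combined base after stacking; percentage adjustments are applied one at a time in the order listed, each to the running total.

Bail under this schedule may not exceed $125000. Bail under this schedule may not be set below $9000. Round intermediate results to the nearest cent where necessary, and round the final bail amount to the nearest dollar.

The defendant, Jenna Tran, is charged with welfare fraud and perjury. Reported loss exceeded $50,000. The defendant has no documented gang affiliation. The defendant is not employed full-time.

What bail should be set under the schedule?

$77875

Base amounts from the schedule: welfare fraud $36700; perjury $7800.
Stacking rule: sum of all bases. $36700 + $7800 = $44500.
Loss or damage exceeded $50,000 (+75%): $44500 × 1.75 = $77875.
$77875 is within the $125000 maximum.
$77875 is at or above the $9000 minimum.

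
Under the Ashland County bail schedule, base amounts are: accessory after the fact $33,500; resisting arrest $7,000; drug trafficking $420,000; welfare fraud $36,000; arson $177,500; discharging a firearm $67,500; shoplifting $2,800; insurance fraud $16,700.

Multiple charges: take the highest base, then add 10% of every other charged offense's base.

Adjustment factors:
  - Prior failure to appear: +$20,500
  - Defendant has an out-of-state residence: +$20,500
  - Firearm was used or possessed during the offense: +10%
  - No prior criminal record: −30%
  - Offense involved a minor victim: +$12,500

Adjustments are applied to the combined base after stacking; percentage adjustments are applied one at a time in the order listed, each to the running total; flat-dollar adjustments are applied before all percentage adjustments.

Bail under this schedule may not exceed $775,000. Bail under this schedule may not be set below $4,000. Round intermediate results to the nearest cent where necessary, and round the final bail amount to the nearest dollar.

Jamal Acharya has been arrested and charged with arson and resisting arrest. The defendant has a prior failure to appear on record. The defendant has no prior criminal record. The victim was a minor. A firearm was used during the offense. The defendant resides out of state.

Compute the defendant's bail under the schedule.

Base amounts from the schedule: arson $177,500; resisting arrest $7,000.
Stacking rule: highest base plus 10% of each additional charge. Highest is arson at $177,500. Additional: $7,000 × 10% = $700. Combined base = $177,500 + $700 = $178,200.
Prior failure to appear (+$20,500 flat): $178,200 + $20,500 = $198,700.
Defendant has an out-of-state residence (+$20,500 flat): $198,700 + $20,500 = $219,200.
Offense involved a minor victim (+$12,500 flat): $219,200 + $12,500 = $231,700.
Firearm was used or possessed during the offense (+10%): $231,700 × 1.1 = $254,870.
No prior criminal record (−30%): $254,870 × 0.7 = $178,409.
$178,409 is within the $775,000 maximum.
$178,409 is at or above the $4,000 minimum.

$178,409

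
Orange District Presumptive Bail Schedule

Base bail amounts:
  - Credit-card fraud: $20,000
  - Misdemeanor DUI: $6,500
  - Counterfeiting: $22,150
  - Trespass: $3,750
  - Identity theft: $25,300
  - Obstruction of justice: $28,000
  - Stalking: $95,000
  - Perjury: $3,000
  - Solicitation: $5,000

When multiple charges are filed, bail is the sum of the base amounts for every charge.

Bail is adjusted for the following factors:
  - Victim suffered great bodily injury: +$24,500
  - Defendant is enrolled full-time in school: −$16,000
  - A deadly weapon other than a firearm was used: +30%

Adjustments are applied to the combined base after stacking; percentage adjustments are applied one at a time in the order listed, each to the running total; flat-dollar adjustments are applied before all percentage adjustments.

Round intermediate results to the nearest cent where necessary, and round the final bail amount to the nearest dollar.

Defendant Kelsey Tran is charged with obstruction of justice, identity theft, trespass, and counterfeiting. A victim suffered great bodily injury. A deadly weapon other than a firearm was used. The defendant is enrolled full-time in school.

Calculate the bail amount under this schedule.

Base amounts from the schedule: obstruction of justice $28,000; identity theft $25,300; trespass $3,750; counterfeiting $22,150.
Stacking rule: sum of all bases. $28,000 + $25,300 + $3,750 + $22,150 = $79,200.
Victim suffered great bodily injury (+$24,500 flat): $79,200 + $24,500 = $103,700.
Defendant is enrolled full-time in school (−$16,000 flat): $103,700 − $16,000 = $87,700.
A deadly weapon other than a firearm was used (+30%): $87,700 × 1.3 = $114,010.

$114,010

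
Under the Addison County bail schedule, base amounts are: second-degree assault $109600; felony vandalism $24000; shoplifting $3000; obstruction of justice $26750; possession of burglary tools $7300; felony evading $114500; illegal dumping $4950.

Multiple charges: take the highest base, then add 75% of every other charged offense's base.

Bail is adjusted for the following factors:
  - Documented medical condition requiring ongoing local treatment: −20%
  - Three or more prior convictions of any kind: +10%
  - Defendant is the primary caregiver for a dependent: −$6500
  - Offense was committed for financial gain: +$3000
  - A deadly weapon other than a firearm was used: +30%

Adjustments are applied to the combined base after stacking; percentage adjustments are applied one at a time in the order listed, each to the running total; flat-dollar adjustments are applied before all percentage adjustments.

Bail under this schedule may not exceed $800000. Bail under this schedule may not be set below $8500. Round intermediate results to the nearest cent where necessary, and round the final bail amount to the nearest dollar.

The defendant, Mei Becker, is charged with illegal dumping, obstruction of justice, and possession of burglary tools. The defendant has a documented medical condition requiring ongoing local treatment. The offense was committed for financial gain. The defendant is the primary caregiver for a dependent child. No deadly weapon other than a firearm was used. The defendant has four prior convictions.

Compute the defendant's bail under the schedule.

Base amounts from the schedule: illegal dumping $4950; obstruction of justice $26750; possession of burglary tools $7300.
Stacking rule: highest base plus 75% of each additional charge. Highest is obstruction of justice at $26750. Additional: $4950 × 75% = $3712.50; $7300 × 75% = $5475. Combined base = $26750 + $9187.50 = $35937.50.
Defendant is the primary caregiver for a dependent (−$6500 flat): $35937.50 − $6500 = $29437.50.
Offense was committed for financial gain (+$3000 flat): $29437.50 + $3000 = $32437.50.
Documented medical condition requiring ongoing local treatment (−20%): $32437.50 × 0.8 = $25950.
Three or more prior convictions of any kind (+10%): $25950 × 1.1 = $28545.
$28545 is within the $800000 maximum.
$28545 is at or above the $8500 minimum.

$28545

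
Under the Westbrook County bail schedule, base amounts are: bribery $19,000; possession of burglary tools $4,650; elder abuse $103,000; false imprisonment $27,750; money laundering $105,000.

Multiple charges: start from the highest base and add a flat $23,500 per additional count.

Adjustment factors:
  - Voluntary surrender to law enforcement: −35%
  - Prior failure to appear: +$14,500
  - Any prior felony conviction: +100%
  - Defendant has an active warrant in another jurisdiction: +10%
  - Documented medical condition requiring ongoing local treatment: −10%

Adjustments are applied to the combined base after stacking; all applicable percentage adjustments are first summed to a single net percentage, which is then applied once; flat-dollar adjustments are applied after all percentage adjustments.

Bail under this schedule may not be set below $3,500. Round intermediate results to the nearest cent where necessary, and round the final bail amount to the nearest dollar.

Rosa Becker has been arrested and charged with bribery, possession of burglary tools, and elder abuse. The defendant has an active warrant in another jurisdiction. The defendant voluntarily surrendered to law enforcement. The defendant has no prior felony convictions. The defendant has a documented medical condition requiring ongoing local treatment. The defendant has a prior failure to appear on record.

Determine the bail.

Base amounts from the schedule: bribery $19,000; possession of burglary tools $4,650; elder abuse $103,000.
Stacking rule: highest base plus $23,500 per additional charge. Highest is elder abuse at $103,000; 2 additional charges → +$47,000. Combined base = $150,000.
Net percentage adjustment: −35% +10% −10% = −35%. $150,000 × 0.65 = $97,500.
Prior failure to appear (+$14,500 flat): $97,500 + $14,500 = $112,000.
$112,000 is at or above the $3,500 minimum.

$112,000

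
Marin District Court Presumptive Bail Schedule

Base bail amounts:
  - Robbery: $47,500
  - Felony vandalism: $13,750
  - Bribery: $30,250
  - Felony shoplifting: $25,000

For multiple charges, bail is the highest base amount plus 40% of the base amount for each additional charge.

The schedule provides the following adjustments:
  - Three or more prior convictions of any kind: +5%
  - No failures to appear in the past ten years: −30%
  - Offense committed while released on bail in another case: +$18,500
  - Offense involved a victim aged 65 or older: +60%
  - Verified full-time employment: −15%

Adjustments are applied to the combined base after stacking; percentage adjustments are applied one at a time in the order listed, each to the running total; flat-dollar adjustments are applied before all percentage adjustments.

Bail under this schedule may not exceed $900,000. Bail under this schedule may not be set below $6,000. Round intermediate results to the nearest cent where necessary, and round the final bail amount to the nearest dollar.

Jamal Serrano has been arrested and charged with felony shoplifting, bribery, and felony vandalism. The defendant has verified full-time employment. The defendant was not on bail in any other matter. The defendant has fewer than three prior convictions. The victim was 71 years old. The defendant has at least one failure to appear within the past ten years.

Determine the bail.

Base amounts from the schedule: felony shoplifting $25,000; bribery $30,250; felony vandalism $13,750.
Stacking rule: highest base plus 40% of each additional charge. Highest is bribery at $30,250. Additional: $25,000 × 40% = $10,000; $13,750 × 40% = $5,500. Combined base = $30,250 + $15,500 = $45,750.
Offense involved a victim aged 65 or older (+60%): $45,750 × 1.6 = $73,200.
Verified full-time employment (−15%): $73,200 × 0.85 = $62,220.
$62,220 is within the $900,000 maximum.
$62,220 is at or above the $6,000 minimum.

$62,220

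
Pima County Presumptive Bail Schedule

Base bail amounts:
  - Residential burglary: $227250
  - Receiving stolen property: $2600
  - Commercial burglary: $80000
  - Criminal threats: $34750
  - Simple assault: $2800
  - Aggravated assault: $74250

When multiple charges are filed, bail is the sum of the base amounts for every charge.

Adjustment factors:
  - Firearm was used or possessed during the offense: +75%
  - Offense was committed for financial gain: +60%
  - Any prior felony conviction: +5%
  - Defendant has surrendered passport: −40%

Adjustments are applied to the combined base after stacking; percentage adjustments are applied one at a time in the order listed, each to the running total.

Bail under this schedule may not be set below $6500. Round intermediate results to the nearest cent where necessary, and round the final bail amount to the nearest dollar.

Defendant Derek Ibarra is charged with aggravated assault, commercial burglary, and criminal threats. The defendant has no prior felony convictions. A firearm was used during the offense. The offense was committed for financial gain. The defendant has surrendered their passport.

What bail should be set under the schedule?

Base amounts from the schedule: aggravated assault $74250; commercial burglary $80000; criminal threats $34750.
Stacking rule: sum of all bases. $74250 + $80000 + $34750 = $189000.
Firearm was used or possessed during the offense (+75%): $189000 × 1.75 = $330750.
Offense was committed for financial gain (+60%): $330750 × 1.6 = $529200.
Defendant has surrendered passport (−40%): $529200 × 0.6 = $317520.
$317520 is at or above the $6500 minimum.

$317520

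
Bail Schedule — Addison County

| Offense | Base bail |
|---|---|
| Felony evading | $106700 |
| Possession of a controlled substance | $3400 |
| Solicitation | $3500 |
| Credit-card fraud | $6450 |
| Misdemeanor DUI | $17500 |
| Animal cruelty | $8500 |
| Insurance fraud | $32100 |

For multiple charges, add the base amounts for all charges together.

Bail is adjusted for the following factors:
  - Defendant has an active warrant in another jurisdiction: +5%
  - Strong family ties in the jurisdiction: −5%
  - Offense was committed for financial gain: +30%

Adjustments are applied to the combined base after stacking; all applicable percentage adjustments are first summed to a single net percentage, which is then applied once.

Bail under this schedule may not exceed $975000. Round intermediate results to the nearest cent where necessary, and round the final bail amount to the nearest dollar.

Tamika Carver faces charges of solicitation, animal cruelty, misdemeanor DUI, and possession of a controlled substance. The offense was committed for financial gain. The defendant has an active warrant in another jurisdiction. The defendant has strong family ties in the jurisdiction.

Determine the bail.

$42770

Base amounts from the schedule: solicitation $3500; animal cruelty $8500; misdemeanor DUI $17500; possession of a controlled substance $3400.
Stacking rule: sum of all bases. $3500 + $8500 + $17500 + $3400 = $32900.
Net percentage adjustment: +5% −5% +30% = +30%. $32900 × 1.3 = $42770.
$42770 is within the $975000 maximum.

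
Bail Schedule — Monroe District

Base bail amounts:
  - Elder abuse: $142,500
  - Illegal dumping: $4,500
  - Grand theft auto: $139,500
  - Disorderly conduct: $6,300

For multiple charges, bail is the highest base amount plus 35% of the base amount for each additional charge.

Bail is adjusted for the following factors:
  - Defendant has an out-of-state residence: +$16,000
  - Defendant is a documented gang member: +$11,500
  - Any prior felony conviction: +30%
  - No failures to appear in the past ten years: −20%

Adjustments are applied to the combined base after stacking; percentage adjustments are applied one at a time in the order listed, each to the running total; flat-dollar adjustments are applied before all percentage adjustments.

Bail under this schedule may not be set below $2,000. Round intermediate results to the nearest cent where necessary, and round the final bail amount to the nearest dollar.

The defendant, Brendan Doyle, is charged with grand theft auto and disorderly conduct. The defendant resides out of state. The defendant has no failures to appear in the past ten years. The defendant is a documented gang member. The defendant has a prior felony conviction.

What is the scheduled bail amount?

Base amounts from the schedule: grand theft auto $139,500; disorderly conduct $6,300.
Stacking rule: highest base plus 35% of each additional charge. Highest is grand theft auto at $139,500. Additional: $6,300 × 35% = $2,205. Combined base = $139,500 + $2,205 = $141,705.
Defendant has an out-of-state residence (+$16,000 flat): $141,705 + $16,000 = $157,705.
Defendant is a documented gang member (+$11,500 flat): $157,705 + $11,500 = $169,205.
Any prior felony conviction (+30%): $169,205 × 1.3 = $219,966.50.
No failures to appear in the past ten years (−20%): $219,966.50 × 0.8 = $175,973.20.
$175,973.20 is at or above the $2,000 minimum.
Rounded to the nearest dollar: $175,973.

$175,973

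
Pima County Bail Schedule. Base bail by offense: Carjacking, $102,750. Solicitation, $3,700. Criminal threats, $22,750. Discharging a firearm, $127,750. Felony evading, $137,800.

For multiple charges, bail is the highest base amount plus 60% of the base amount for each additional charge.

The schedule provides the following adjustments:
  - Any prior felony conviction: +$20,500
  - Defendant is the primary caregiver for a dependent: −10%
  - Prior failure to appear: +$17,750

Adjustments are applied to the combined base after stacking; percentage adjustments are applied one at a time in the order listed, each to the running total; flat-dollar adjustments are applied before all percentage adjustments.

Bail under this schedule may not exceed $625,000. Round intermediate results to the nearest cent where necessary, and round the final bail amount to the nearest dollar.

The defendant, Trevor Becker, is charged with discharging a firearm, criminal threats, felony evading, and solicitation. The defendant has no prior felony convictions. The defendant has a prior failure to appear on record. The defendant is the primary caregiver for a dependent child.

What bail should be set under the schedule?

Base amounts from the schedule: discharging a firearm $127,750; criminal threats $22,750; felony evading $137,800; solicitation $3,700.
Stacking rule: highest base plus 60% of each additional charge. Highest is felony evading at $137,800. Additional: $127,750 × 60% = $76,650; $22,750 × 60% = $13,650; $3,700 × 60% = $2,220. Combined base = $137,800 + $92,520 = $230,320.
Prior failure to appear (+$17,750 flat): $230,320 + $17,750 = $248,070.
Defendant is the primary caregiver for a dependent (−10%): $248,070 × 0.9 = $223,263.
$223,263 is within the $625,000 maximum.

$223,263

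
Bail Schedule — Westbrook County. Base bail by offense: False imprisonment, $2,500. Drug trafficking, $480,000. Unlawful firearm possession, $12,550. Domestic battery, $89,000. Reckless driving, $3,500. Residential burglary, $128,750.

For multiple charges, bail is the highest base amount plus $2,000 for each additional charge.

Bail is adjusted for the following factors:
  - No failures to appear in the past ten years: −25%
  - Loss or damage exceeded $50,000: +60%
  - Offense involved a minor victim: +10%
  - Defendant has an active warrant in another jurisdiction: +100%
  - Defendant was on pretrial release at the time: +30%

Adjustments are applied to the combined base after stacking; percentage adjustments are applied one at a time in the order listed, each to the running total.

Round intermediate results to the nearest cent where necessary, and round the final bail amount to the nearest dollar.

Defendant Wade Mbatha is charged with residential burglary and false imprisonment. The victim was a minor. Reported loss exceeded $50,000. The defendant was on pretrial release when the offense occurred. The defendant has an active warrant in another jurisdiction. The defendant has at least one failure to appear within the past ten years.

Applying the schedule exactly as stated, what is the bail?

Base amounts from the schedule: residential burglary $128,750; false imprisonment $2,500.
Stacking rule: highest base plus $2,000 per additional charge. Highest is residential burglary at $128,750; 1 additional charge → +$2,000. Combined base = $130,750.
Loss or damage exceeded $50,000 (+60%): $130,750 × 1.6 = $209,200.
Offense involved a minor victim (+10%): $209,200 × 1.1 = $230,120.
Defendant has an active warrant in another jurisdiction (+100%): $230,120 × 2 = $460,240.
Defendant was on pretrial release at the time (+30%): $460,240 × 1.3 = $598,312.

$598,312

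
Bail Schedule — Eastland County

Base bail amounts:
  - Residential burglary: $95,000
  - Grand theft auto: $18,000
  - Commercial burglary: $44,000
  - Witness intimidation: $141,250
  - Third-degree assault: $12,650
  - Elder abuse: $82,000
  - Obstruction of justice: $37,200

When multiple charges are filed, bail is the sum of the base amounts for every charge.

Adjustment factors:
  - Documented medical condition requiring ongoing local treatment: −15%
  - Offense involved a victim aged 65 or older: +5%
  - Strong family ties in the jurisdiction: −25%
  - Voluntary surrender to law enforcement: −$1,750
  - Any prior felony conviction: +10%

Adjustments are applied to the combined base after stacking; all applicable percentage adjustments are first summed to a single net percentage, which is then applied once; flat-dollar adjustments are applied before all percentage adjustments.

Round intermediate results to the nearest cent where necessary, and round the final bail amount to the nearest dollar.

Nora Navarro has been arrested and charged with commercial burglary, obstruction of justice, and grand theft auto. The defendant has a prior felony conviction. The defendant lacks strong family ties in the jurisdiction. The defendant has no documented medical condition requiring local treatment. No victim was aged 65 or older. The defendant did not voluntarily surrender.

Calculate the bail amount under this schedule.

Base amounts from the schedule: commercial burglary $44,000; obstruction of justice $37,200; grand theft auto $18,000.
Stacking rule: sum of all bases. $44,000 + $37,200 + $18,000 = $99,200.
Any prior felony conviction (+10%): $99,200 × 1.1 = $109,120.

$109,120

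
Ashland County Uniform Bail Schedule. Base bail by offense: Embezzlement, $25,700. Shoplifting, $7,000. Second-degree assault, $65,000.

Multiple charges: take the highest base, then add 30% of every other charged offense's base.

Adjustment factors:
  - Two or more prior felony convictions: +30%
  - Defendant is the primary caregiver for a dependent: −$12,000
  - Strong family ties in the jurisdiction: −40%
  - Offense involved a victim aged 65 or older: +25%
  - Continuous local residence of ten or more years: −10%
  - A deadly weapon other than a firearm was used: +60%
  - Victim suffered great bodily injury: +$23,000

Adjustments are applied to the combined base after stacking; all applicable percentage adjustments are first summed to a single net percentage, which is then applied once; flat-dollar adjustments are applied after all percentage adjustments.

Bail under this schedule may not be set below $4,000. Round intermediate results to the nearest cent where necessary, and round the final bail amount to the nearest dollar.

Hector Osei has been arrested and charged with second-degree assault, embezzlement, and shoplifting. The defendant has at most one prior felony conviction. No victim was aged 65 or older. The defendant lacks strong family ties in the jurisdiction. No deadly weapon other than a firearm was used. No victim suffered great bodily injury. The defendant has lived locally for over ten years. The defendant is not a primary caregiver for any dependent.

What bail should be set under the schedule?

Base amounts from the schedule: second-degree assault $65,000; embezzlement $25,700; shoplifting $7,000.
Stacking rule: highest base plus 30% of each additional charge. Highest is second-degree assault at $65,000. Additional: $25,700 × 30% = $7,710; $7,000 × 30% = $2,100. Combined base = $65,000 + $9,810 = $74,810.
Continuous local residence of ten or more years (−10%): $74,810 × 0.9 = $67,329.
$67,329 is at or above the $4,000 minimum.

$67,329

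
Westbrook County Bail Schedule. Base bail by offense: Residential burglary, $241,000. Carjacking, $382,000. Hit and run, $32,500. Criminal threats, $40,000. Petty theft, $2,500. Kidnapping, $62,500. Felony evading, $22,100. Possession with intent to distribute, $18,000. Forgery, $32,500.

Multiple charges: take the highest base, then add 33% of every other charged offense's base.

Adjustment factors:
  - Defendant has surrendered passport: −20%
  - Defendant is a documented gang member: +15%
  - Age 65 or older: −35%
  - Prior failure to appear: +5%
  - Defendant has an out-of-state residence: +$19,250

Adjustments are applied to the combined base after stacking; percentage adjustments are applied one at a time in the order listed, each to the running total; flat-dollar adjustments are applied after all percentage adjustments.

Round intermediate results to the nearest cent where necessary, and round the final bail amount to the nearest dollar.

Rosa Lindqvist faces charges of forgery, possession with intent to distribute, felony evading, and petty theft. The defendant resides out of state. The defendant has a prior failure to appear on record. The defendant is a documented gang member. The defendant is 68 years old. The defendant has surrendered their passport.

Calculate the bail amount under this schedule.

Base amounts from the schedule: forgery $32,500; possession with intent to distribute $18,000; felony evading $22,100; petty theft $2,500.
Stacking rule: highest base plus 33% of each additional charge. Highest is forgery at $32,500. Additional: $18,000 × 33% = $5,940; $22,100 × 33% = $7,293; $2,500 × 33% = $825. Combined base = $32,500 + $14,058 = $46,558.
Defendant has surrendered passport (−20%): $46,558 × 0.8 = $37,246.40.
Defendant is a documented gang member (+15%): $37,246.40 × 1.15 = $42,833.36.
Age 65 or older (−35%): $42,833.36 × 0.65 = $27,841.68.
Prior failure to appear (+5%): $27,841.68 × 1.05 = $29,233.76.
Defendant has an out-of-state residence (+$19,250 flat): $29,233.76 + $19,250 = $48,483.76.
Rounded to the nearest dollar: $48,484.

$48,484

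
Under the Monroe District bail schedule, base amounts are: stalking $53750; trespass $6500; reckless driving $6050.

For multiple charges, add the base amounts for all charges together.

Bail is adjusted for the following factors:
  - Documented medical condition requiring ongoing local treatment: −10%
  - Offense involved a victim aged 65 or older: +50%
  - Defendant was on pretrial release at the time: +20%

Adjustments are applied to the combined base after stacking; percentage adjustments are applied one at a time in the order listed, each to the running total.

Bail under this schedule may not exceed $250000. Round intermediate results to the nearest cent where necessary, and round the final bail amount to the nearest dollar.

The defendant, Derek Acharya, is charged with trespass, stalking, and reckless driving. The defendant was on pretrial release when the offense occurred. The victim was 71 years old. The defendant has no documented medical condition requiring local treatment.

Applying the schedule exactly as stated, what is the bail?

Base amounts from the schedule: trespass $6500; stalking $53750; reckless driving $6050.
Stacking rule: sum of all bases. $6500 + $53750 + $6050 = $66300.
Offense involved a victim aged 65 or older (+50%): $66300 × 1.5 = $99450.
Defendant was on pretrial release at the time (+20%): $99450 × 1.2 = $119340.
$119340 is within the $250000 maximum.

$119340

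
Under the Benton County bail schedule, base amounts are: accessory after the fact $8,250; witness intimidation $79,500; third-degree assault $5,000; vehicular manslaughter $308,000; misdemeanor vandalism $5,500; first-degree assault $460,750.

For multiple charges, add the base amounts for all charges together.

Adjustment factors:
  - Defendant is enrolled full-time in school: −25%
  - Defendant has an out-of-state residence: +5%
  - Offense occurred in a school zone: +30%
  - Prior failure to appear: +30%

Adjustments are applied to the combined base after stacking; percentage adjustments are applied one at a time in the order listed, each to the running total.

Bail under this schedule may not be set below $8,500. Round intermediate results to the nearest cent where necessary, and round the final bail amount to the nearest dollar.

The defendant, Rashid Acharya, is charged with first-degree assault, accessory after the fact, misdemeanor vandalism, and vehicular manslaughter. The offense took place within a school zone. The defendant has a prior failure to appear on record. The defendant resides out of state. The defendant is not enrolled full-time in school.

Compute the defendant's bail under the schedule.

$1,388,546

Base amounts from the schedule: first-degree assault $460,750; accessory after the fact $8,250; misdemeanor vandalism $5,500; vehicular manslaughter $308,000.
Stacking rule: sum of all bases. $460,750 + $8,250 + $5,500 + $308,000 = $782,500.
Defendant has an out-of-state residence (+5%): $782,500 × 1.05 = $821,625.
Offense occurred in a school zone (+30%): $821,625 × 1.3 = $1,068,112.50.
Prior failure to appear (+30%): $1,068,112.50 × 1.3 = $1,388,546.25.
$1,388,546.25 is at or above the $8,500 minimum.
Rounded to the nearest dollar: $1,388,546.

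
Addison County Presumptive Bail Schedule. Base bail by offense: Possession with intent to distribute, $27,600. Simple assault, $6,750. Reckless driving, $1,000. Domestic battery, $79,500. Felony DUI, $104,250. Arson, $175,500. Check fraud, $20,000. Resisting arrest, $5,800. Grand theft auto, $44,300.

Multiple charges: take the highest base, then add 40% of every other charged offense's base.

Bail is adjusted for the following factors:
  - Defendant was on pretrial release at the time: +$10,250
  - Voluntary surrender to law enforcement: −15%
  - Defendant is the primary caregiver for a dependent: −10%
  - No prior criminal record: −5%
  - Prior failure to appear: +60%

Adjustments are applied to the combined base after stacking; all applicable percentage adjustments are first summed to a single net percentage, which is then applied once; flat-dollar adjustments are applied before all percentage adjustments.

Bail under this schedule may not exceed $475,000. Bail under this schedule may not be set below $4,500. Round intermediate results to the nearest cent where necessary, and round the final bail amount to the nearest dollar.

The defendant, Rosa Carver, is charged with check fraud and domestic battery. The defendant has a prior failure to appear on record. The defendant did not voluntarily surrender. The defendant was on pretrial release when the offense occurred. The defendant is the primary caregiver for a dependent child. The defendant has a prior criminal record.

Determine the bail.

Base amounts from the schedule: check fraud $20,000; domestic battery $79,500.
Stacking rule: highest base plus 40% of each additional charge. Highest is domestic battery at $79,500. Additional: $20,000 × 40% = $8,000. Combined base = $79,500 + $8,000 = $87,500.
Defendant was on pretrial release at the time (+$10,250 flat): $87,500 + $10,250 = $97,750.
Net percentage adjustment: −10% +60% = +50%. $97,750 × 1.5 = $146,625.
$146,625 is within the $475,000 maximum.
$146,625 is at or above the $4,500 minimum.

$146,625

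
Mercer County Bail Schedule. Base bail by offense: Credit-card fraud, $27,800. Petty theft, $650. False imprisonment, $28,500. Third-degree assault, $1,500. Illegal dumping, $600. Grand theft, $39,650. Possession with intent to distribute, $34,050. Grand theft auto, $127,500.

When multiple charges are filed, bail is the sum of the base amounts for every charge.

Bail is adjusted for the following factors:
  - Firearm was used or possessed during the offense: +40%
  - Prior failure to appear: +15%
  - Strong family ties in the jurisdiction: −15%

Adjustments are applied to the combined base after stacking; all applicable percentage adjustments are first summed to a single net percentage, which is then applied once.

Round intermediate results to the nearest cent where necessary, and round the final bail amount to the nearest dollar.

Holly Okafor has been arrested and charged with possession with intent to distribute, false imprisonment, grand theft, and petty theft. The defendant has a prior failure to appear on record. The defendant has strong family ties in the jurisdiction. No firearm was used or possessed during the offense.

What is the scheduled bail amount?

$102,850

Base amounts from the schedule: possession with intent to distribute $34,050; false imprisonment $28,500; grand theft $39,650; petty theft $650.
Stacking rule: sum of all bases. $34,050 + $28,500 + $39,650 + $650 = $102,850.
Net percentage adjustment: +15% −15% = +0%. $102,850 × 1 = $102,850.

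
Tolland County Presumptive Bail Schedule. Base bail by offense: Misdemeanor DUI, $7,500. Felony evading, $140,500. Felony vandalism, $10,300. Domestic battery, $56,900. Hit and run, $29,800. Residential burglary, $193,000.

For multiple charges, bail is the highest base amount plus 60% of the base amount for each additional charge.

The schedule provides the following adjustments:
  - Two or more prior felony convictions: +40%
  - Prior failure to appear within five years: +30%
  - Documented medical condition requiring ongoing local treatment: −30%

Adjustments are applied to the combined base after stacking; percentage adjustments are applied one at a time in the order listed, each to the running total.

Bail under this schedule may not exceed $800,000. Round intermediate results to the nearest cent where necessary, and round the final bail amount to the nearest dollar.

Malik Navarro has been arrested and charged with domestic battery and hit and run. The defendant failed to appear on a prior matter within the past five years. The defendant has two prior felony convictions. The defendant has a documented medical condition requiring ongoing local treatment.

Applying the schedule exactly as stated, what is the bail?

Base amounts from the schedule: domestic battery $56,900; hit and run $29,800.
Stacking rule: highest base plus 60% of each additional charge. Highest is domestic battery at $56,900. Additional: $29,800 × 60% = $17,880. Combined base = $56,900 + $17,880 = $74,780.
Two or more prior felony convictions (+40%): $74,780 × 1.4 = $104,692.
Prior failure to appear within five years (+30%): $104,692 × 1.3 = $136,099.60.
Documented medical condition requiring ongoing local treatment (−30%): $136,099.60 × 0.7 = $95,269.72.
$95,269.72 is within the $800,000 maximum.
Rounded to the nearest dollar: $95,270.

$95,270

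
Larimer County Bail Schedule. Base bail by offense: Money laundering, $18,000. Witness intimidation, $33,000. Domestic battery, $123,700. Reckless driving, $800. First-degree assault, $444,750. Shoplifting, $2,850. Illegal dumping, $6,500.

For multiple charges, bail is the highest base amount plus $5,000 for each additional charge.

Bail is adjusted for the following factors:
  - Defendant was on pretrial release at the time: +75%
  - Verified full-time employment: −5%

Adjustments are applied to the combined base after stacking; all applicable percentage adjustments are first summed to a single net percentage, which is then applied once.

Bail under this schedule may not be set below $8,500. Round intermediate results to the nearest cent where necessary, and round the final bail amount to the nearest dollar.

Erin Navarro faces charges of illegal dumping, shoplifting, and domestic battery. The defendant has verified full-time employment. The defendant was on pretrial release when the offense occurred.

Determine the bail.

Base amounts from the schedule: illegal dumping $6,500; shoplifting $2,850; domestic battery $123,700.
Stacking rule: highest base plus $5,000 per additional charge. Highest is domestic battery at $123,700; 2 additional charges → +$10,000. Combined base = $133,700.
Net percentage adjustment: +75% −5% = +70%. $133,700 × 1.7 = $227,290.
$227,290 is at or above the $8,500 minimum.

$227,290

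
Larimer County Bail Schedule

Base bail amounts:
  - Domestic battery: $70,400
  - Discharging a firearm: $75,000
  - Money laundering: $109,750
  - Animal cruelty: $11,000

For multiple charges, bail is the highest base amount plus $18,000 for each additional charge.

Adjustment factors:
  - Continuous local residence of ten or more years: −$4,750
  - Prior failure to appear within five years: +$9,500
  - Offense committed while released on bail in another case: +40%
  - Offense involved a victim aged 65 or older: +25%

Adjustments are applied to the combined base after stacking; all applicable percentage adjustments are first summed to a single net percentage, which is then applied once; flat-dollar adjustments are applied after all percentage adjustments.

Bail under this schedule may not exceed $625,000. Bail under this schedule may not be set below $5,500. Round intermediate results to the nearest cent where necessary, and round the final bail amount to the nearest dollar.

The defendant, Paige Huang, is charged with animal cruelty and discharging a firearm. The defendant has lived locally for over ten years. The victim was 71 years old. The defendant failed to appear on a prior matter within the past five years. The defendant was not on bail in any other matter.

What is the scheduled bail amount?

Base amounts from the schedule: animal cruelty $11,000; discharging a firearm $75,000.
Stacking rule: highest base plus $18,000 per additional charge. Highest is discharging a firearm at $75,000; 1 additional charge → +$18,000. Combined base = $93,000.
Offense involved a victim aged 65 or older (+25%): $93,000 × 1.25 = $116,250.
Continuous local residence of ten or more years (−$4,750 flat): $116,250 − $4,750 = $111,500.
Prior failure to appear within five years (+$9,500 flat): $111,500 + $9,500 = $121,000.
$121,000 is within the $625,000 maximum.
$121,000 is at or above the $5,500 minimum.

$121,000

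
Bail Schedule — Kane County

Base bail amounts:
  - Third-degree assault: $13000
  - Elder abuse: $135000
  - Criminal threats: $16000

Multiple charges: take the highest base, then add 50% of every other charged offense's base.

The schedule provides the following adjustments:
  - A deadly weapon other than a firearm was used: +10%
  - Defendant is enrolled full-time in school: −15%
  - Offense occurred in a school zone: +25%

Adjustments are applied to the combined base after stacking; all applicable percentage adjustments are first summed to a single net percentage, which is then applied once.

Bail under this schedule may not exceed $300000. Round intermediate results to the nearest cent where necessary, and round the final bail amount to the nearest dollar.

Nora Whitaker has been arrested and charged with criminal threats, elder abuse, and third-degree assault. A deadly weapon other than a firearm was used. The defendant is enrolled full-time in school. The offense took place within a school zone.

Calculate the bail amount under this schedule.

$179400

Base amounts from the schedule: criminal threats $16000; elder abuse $135000; third-degree assault $13000.
Stacking rule: highest base plus 50% of each additional charge. Highest is elder abuse at $135000. Additional: $16000 × 50% = $8000; $13000 × 50% = $6500. Combined base = $135000 + $14500 = $149500.
Net percentage adjustment: +10% −15% +25% = +20%. $149500 × 1.2 = $179400.
$179400 is within the $300000 maximum.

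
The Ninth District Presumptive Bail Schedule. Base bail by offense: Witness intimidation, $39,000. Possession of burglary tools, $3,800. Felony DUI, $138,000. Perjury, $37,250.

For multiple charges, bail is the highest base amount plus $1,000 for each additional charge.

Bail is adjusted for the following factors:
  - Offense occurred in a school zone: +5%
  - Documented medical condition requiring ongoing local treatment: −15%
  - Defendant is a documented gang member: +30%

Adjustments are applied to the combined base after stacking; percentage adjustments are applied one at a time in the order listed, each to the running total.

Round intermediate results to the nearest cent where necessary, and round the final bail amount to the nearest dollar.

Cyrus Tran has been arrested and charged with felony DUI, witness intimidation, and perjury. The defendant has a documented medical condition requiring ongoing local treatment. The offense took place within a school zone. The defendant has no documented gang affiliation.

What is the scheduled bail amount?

Base amounts from the schedule: felony DUI $138,000; witness intimidation $39,000; perjury $37,250.
Stacking rule: highest base plus $1,000 per additional charge. Highest is felony DUI at $138,000; 2 additional charges → +$2,000. Combined base = $140,000.
Offense occurred in a school zone (+5%): $140,000 × 1.05 = $147,000.
Documented medical condition requiring ongoing local treatment (−15%): $147,000 × 0.85 = $124,950.

$124,950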